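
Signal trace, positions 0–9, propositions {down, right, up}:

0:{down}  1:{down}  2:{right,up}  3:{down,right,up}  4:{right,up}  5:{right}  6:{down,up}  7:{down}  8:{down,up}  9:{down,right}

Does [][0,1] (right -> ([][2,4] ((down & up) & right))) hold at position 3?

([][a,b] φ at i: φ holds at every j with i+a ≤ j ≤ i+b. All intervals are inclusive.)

Does not hold

Check (right -> ([][2,4] ((down & up) & right))) at every j in [3,4]:
  j=3: antecedent true; consequent fails at 5 → ✗
  j=4: antecedent true; consequent fails at 6 → ✗
Fails at j=3 → formula fails.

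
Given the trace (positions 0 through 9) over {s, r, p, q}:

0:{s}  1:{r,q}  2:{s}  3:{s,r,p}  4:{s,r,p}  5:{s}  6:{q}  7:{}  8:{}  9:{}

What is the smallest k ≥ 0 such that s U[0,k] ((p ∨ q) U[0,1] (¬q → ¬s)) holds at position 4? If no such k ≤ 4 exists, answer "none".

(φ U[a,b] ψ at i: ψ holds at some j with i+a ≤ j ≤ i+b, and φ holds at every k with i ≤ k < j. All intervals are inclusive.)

2

Need earliest j ≥ 4 with ((p ∨ q) U[0,1] (¬q → ¬s)), and s at every k in [4,j-1].
  j=4: rhs fails.
  j=5: rhs fails.
  j=6: rhs holds; lhs holds on [4,5]. k = 2.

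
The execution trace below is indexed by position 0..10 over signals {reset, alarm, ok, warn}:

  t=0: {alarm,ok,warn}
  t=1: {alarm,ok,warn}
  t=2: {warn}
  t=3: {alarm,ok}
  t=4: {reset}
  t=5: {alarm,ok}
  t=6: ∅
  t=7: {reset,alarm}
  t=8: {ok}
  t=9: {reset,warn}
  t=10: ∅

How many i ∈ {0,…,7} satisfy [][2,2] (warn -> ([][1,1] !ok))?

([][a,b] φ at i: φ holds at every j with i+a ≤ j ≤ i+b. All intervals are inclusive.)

7

Evaluate at each i in [0,7]:
  i=0: ✗ (fails at j=2)
  i=1: ✓ (all of [3,3])
  i=2: ✓ (all of [4,4])
  i=3: ✓ (all of [5,5])
  i=4: ✓ (all of [6,6])
  i=5: ✓ (all of [7,7])
  i=6: ✓ (all of [8,8])
  i=7: ✓ (all of [9,9])
Positions where it holds: {1, 2, 3, 4, 5, 6, 7} → 7.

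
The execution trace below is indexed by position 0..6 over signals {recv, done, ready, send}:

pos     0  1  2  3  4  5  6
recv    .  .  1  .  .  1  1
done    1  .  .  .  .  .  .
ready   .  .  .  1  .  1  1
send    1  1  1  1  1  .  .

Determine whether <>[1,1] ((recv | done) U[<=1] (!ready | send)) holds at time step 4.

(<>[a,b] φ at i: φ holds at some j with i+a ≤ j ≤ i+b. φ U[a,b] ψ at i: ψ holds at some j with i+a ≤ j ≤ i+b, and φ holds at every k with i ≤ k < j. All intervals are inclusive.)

Check ((recv | done) U[<=1] (!ready | send)) at each j in [5,5]:
  j=5: fails
No position in the window satisfies it → formula fails.

Does not hold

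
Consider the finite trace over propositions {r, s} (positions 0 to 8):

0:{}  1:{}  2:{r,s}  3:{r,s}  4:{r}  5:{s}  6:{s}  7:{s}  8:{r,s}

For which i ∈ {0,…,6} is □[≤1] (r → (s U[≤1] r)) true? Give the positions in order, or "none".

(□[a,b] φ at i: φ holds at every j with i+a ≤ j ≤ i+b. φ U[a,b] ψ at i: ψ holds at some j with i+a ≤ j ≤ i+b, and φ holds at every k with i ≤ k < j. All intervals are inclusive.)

Evaluate at each i in [0,6]:
  i=0: ✓ (all of [0,1])
  i=1: ✓ (all of [1,2])
  i=2: ✓ (all of [2,3])
  i=3: ✓ (all of [3,4])
  i=4: ✓ (all of [4,5])
  i=5: ✓ (all of [5,6])
  i=6: ✓ (all of [6,7])

0, 1, 2, 3, 4, 5, 6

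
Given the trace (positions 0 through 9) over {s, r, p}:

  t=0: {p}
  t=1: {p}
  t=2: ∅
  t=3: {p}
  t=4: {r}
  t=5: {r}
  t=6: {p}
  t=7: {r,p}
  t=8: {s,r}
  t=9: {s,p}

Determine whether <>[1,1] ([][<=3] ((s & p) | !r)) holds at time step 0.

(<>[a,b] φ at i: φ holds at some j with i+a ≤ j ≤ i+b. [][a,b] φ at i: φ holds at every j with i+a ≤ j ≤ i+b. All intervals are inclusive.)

Does not hold

Check [][<=3] ((s & p) | !r) at each j in [1,1]:
  j=1: fails at 4
No position in the window satisfies it → formula fails.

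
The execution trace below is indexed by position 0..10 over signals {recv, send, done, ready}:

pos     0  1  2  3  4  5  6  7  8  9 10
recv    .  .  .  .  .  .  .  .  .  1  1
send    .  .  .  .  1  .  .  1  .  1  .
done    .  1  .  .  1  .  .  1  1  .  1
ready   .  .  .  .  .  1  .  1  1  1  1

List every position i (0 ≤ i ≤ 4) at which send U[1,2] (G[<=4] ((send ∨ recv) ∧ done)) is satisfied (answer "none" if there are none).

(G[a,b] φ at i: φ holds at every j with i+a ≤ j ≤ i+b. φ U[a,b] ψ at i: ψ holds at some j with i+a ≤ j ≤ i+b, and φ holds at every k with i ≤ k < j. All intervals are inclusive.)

Evaluate at each i in [0,4]:
  i=0: ✗ (no rhs in [1,2])
  i=1: ✗ (no rhs in [2,3])
  i=2: ✗ (no rhs in [3,4])
  i=3: ✗ (no rhs in [4,5])
  i=4: ✗ (no rhs in [5,6])

none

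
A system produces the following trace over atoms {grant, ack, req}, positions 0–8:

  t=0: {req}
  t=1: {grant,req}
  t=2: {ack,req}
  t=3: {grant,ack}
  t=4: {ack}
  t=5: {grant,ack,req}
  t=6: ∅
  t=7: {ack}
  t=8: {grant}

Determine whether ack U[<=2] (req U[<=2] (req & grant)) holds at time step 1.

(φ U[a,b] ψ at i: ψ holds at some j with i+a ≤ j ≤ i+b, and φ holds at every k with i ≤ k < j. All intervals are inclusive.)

Holds

Need some j in [1,3] with (req U[<=2] (req & grant)), and ack at every k in [1,j-1].
  j=1: (req U[<=2] (req & grant)) holds; no prefix to check → satisfied.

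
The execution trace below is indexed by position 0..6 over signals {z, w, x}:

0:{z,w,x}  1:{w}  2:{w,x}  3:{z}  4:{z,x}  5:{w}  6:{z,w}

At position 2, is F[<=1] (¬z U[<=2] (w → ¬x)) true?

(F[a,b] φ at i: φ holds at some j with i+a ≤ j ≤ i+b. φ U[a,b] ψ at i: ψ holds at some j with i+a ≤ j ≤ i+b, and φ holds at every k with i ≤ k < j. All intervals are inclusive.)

Holds

Check (¬z U[<=2] (w → ¬x)) at each j in [2,3]:
  j=2: holds
  j=3: holds
Found at j=2 → formula holds.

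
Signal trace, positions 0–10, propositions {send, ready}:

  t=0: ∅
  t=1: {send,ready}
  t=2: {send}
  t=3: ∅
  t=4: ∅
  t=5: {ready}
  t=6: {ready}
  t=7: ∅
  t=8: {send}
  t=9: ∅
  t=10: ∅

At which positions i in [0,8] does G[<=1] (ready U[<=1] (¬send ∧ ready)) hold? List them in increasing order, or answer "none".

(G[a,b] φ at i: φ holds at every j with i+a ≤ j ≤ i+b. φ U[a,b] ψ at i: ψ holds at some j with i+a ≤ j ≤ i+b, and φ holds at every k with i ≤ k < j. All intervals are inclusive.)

Evaluate at each i in [0,8]:
  i=0: ✗ (fails at j=0)
  i=1: ✗ (fails at j=1)
  i=2: ✗ (fails at j=2)
  i=3: ✗ (fails at j=3)
  i=4: ✗ (fails at j=4)
  i=5: ✓ (all of [5,6])
  i=6: ✗ (fails at j=7)
  i=7: ✗ (fails at j=7)
  i=8: ✗ (fails at j=8)

5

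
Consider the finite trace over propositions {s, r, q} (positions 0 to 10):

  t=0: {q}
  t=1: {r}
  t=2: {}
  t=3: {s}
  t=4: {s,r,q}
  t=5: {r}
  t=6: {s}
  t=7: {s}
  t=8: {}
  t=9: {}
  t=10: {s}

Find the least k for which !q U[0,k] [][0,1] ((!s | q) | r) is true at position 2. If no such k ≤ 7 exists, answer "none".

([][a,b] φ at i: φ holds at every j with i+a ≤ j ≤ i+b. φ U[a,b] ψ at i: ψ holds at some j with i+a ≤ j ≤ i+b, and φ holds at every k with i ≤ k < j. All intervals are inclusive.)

Need earliest j ≥ 2 with [][0,1] ((!s | q) | r), and !q at every k in [2,j-1].
  j=2: rhs fails.
  j=3: rhs fails.
  j=4: rhs holds; lhs holds on [2,3]. k = 2.

2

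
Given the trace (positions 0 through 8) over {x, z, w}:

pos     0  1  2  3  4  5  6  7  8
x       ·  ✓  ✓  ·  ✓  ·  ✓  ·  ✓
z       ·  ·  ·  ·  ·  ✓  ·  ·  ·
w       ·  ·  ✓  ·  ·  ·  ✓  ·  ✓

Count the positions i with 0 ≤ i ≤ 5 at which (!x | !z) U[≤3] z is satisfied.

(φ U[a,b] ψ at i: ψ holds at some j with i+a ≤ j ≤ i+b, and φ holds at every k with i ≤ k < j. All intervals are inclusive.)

Evaluate at each i in [0,5]:
  i=0: ✗ (no rhs in [0,3])
  i=1: ✗ (no rhs in [1,4])
  i=2: ✓ (rhs at j=5; lhs holds on [2,4])
  i=3: ✓ (rhs at j=5; lhs holds on [3,4])
  i=4: ✓ (rhs at j=5; lhs holds on [4,4])
  i=5: ✓ (rhs at j=5)
Positions where it holds: {2, 3, 4, 5} → 4.

4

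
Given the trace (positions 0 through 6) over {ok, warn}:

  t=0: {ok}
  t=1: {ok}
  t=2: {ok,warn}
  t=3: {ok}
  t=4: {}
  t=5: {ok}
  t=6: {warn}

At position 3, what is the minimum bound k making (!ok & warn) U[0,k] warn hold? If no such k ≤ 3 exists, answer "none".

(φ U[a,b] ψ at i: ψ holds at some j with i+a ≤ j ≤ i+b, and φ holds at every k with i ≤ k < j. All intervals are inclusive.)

Need earliest j ≥ 3 with warn, and (!ok & warn) at every k in [3,j-1].
  j=3: rhs fails.
  j=4: rhs fails.
  j=5: rhs fails.
  j=6: rhs holds but lhs fails at k=3.
No witness within the range → none.

none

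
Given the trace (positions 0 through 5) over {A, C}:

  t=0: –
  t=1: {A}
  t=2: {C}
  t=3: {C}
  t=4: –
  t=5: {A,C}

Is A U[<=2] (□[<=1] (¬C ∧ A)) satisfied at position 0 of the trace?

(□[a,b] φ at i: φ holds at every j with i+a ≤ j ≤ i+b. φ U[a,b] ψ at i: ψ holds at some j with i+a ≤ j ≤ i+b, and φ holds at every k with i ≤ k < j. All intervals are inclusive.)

Does not hold

Need some j in [0,2] with □[<=1] (¬C ∧ A), and A at every k in [0,j-1].
  j=0: □[<=1] (¬C ∧ A) — fails at 0.
  j=1: □[<=1] (¬C ∧ A) — fails at 2.
  j=2: □[<=1] (¬C ∧ A) — fails at 2.
No j in the window works → until fails.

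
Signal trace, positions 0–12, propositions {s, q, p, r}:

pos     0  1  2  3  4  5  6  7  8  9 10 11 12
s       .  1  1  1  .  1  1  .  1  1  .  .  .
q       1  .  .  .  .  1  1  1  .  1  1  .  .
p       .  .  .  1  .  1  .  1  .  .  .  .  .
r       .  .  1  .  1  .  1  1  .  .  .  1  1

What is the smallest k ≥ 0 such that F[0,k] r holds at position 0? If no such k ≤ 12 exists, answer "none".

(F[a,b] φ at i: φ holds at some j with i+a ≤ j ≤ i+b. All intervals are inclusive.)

Scan j = 0,1,… for r:
  j=0: fails
  j=1: fails
  j=2: holds
First hit at j=2, so smallest k = 2-0 = 2.

2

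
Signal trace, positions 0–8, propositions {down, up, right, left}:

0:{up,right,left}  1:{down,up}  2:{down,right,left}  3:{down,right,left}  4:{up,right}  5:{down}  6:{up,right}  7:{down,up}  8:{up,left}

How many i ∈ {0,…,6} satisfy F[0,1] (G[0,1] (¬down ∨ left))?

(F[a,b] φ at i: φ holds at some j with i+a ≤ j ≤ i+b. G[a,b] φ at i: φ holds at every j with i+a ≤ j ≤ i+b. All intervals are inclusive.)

3

Evaluate at each i in [0,6]:
  i=0: ✗ (none in [0,1])
  i=1: ✓ (witness j=2)
  i=2: ✓ (witness j=2)
  i=3: ✓ (witness j=3)
  i=4: ✗ (none in [4,5])
  i=5: ✗ (none in [5,6])
  i=6: ✗ (none in [6,7])
Positions where it holds: {1, 2, 3} → 3.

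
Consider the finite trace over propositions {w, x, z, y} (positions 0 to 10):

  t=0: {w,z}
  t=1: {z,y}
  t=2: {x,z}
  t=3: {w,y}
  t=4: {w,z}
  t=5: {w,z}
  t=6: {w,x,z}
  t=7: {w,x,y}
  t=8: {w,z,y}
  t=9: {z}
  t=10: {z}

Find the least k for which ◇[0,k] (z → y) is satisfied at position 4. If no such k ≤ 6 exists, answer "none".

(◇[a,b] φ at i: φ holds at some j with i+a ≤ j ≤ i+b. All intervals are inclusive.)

3

Scan j = 4,5,… for (z → y):
  j=4: fails
  j=5: fails
  j=6: fails
  j=7: holds
First hit at j=7, so smallest k = 7-4 = 3.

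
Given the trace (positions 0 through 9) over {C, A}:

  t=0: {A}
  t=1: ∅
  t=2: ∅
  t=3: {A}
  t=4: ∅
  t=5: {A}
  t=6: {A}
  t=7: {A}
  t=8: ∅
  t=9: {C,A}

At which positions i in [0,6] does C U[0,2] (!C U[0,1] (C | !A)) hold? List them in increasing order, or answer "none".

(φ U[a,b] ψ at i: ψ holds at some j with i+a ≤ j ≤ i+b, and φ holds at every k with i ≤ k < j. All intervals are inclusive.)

0, 1, 2, 3, 4

Evaluate at each i in [0,6]:
  i=0: ✓ (rhs at j=0)
  i=1: ✓ (rhs at j=1)
  i=2: ✓ (rhs at j=2)
  i=3: ✓ (rhs at j=3)
  i=4: ✓ (rhs at j=4)
  i=5: ✗ (lhs fails at k=5 before rhs at j=7)
  i=6: ✗ (lhs fails at k=6 before rhs at j=7)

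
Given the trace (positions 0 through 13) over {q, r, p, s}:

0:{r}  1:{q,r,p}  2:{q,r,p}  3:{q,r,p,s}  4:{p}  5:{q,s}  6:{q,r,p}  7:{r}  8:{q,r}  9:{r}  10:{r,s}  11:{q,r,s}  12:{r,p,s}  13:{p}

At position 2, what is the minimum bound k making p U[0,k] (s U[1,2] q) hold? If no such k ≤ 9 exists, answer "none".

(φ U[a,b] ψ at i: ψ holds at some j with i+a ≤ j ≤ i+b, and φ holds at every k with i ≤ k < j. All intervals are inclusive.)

3

Need earliest j ≥ 2 with (s U[1,2] q), and p at every k in [2,j-1].
  j=2: rhs fails.
  j=3: rhs fails.
  j=4: rhs fails.
  j=5: rhs holds; lhs holds on [2,4]. k = 3.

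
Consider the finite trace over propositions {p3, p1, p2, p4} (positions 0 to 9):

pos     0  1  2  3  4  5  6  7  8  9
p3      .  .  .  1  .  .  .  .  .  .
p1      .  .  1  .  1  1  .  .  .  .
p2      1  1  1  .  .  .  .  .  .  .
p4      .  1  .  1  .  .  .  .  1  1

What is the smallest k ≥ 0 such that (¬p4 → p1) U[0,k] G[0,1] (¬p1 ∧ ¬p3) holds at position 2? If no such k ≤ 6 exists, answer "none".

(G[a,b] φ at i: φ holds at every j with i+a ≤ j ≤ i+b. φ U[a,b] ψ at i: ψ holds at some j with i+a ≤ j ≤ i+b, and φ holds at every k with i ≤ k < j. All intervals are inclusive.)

Need earliest j ≥ 2 with G[0,1] (¬p1 ∧ ¬p3), and (¬p4 → p1) at every k in [2,j-1].
  j=2: rhs fails.
  j=3: rhs fails.
  j=4: rhs fails.
  j=5: rhs fails.
  j=6: rhs holds; lhs holds on [2,5]. k = 4.

4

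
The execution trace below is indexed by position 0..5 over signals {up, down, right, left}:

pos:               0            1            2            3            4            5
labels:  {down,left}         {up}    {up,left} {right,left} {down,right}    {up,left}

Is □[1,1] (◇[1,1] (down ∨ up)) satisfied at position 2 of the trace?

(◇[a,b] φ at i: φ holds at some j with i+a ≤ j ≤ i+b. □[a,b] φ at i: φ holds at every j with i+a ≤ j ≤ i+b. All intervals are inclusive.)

True

Check ◇[1,1] (down ∨ up) at every j in [3,3]:
  j=3: holds (witness at 4)
All positions satisfy it → formula holds.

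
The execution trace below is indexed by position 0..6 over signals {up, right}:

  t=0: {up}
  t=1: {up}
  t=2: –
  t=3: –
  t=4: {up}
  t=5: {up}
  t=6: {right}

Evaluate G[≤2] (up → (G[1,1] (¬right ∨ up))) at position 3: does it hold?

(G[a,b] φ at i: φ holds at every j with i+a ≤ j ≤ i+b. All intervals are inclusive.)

Check (up → (G[1,1] (¬right ∨ up))) at every j in [3,5]:
  j=3: antecedent false → ✓
  j=4: antecedent true; consequent holds on [5,5] → ✓
  j=5: antecedent true; consequent fails at 6 → ✗
Fails at j=5 → formula fails.

No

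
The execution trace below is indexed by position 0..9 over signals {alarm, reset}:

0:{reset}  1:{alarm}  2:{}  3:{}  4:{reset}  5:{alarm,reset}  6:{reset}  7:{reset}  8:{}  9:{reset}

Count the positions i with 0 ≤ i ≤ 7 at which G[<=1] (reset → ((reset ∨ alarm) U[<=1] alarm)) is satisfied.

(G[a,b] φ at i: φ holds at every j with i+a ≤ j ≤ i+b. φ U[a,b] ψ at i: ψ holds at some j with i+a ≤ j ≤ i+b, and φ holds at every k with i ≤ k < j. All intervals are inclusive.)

5

Evaluate at each i in [0,7]:
  i=0: ✓ (all of [0,1])
  i=1: ✓ (all of [1,2])
  i=2: ✓ (all of [2,3])
  i=3: ✓ (all of [3,4])
  i=4: ✓ (all of [4,5])
  i=5: ✗ (fails at j=6)
  i=6: ✗ (fails at j=6)
  i=7: ✗ (fails at j=7)
Positions where it holds: {0, 1, 2, 3, 4} → 5.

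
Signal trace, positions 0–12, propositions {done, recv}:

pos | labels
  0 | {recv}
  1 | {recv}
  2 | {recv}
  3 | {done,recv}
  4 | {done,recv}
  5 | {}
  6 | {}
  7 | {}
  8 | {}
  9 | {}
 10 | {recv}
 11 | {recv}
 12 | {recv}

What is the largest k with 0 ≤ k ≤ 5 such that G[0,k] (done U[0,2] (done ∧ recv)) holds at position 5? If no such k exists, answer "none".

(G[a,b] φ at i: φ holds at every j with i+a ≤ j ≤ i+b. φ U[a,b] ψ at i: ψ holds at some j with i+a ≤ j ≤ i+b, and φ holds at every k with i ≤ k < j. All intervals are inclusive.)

none

(done U[0,2] (done ∧ recv)) must hold from j=5 onward; find where it first fails.
  j=5: fails → no k works.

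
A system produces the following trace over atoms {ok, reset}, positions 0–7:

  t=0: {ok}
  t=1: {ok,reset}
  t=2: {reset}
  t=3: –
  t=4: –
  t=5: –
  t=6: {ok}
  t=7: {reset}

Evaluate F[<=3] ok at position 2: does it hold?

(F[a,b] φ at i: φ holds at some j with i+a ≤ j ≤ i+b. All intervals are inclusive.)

Check ok at each j in [2,5]:
  j=2: false
  j=3: false
  j=4: false
  j=5: false
No position in the window satisfies it → formula fails.

Does not hold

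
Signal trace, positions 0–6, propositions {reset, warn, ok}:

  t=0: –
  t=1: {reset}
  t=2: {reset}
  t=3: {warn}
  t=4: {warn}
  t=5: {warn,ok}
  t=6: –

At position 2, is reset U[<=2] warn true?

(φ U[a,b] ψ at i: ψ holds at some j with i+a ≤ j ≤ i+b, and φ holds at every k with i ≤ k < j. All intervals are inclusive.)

Need some j in [2,4] with warn, and reset at every k in [2,j-1].
  j=2: warn false.
  j=3: warn holds; reset holds at every k in [2,2] → satisfied.

Holds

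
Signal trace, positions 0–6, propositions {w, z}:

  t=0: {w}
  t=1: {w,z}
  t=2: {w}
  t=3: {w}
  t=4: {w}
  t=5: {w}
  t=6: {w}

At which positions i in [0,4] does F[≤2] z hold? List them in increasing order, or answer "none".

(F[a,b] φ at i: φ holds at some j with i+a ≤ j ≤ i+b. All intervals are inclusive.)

Evaluate at each i in [0,4]:
  i=0: ✓ (witness j=1)
  i=1: ✓ (witness j=1)
  i=2: ✗ (none in [2,4])
  i=3: ✗ (none in [3,5])
  i=4: ✗ (none in [4,6])

0, 1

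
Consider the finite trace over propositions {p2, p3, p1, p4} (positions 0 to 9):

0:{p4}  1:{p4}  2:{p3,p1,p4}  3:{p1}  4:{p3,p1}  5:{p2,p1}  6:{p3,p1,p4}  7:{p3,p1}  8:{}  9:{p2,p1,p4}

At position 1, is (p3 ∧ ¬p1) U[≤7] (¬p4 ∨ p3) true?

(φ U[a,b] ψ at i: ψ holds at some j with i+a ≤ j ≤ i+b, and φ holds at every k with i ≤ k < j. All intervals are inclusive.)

Need some j in [1,8] with (¬p4 ∨ p3), and (p3 ∧ ¬p1) at every k in [1,j-1].
  j=1: (¬p4 ∨ p3) false.
  j=2: (¬p4 ∨ p3) holds, but (p3 ∧ ¬p1) fails at k=1 → not this j.
  j=3: (¬p4 ∨ p3) holds, but (p3 ∧ ¬p1) fails at k=1 → not this j.
  j=4: (¬p4 ∨ p3) holds, but (p3 ∧ ¬p1) fails at k=1 → not this j.
  j=5: (¬p4 ∨ p3) holds, but (p3 ∧ ¬p1) fails at k=1 → not this j.
  j=6: (¬p4 ∨ p3) holds, but (p3 ∧ ¬p1) fails at k=1 → not this j.
  j=7: (¬p4 ∨ p3) holds, but (p3 ∧ ¬p1) fails at k=1 → not this j.
  j=8: (¬p4 ∨ p3) holds, but (p3 ∧ ¬p1) fails at k=1 → not this j.
No j in the window works → until fails.

No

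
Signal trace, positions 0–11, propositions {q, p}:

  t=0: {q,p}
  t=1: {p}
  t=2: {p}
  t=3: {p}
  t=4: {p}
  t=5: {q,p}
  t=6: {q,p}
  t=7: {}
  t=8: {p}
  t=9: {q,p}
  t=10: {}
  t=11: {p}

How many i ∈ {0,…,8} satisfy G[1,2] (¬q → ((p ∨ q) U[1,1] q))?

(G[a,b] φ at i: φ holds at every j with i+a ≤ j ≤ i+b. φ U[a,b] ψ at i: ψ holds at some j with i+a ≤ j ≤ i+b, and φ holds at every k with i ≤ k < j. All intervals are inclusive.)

3

Evaluate at each i in [0,8]:
  i=0: ✗ (fails at j=1)
  i=1: ✗ (fails at j=2)
  i=2: ✗ (fails at j=3)
  i=3: ✓ (all of [4,5])
  i=4: ✓ (all of [5,6])
  i=5: ✗ (fails at j=7)
  i=6: ✗ (fails at j=7)
  i=7: ✓ (all of [8,9])
  i=8: ✗ (fails at j=10)
Positions where it holds: {3, 4, 7} → 3.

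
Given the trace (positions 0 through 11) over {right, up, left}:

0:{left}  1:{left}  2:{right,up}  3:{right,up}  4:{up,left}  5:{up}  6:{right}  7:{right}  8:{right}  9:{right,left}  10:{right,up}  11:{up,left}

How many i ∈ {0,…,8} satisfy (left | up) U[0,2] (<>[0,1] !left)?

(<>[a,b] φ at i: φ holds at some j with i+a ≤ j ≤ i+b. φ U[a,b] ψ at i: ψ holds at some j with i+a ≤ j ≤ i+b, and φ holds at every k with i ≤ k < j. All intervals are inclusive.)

9

Evaluate at each i in [0,8]:
  i=0: ✓ (rhs at j=1; lhs holds on [0,0])
  i=1: ✓ (rhs at j=1)
  i=2: ✓ (rhs at j=2)
  i=3: ✓ (rhs at j=3)
  i=4: ✓ (rhs at j=4)
  i=5: ✓ (rhs at j=5)
  i=6: ✓ (rhs at j=6)
  i=7: ✓ (rhs at j=7)
  i=8: ✓ (rhs at j=8)
Positions where it holds: {0, 1, 2, 3, 4, 5, 6, 7, 8} → 9.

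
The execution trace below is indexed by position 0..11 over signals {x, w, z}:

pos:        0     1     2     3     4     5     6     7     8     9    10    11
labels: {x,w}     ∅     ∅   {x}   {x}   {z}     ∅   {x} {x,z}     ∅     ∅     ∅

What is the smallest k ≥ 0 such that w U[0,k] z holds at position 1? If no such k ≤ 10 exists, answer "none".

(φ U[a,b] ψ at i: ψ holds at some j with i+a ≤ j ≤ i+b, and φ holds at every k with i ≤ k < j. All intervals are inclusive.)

none

Need earliest j ≥ 1 with z, and w at every k in [1,j-1].
  j=1: rhs fails.
  j=2: rhs fails.
  j=3: rhs fails.
  j=4: rhs fails.
  j=5: rhs holds but lhs fails at k=1.
  j=6: rhs fails.
  j=7: rhs fails.
  j=8: rhs holds but lhs fails at k=1.
  j=9: rhs fails.
  j=10: rhs fails.
  j=11: rhs fails.
No witness within the range → none.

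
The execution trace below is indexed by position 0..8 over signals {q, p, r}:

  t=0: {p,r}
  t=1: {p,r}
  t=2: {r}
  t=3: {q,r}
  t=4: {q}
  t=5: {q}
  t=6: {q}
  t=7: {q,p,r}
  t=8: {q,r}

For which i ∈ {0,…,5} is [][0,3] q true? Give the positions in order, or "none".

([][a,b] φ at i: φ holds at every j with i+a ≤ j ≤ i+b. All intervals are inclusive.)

3, 4, 5

Evaluate at each i in [0,5]:
  i=0: ✗ (fails at j=0)
  i=1: ✗ (fails at j=1)
  i=2: ✗ (fails at j=2)
  i=3: ✓ (all of [3,6])
  i=4: ✓ (all of [4,7])
  i=5: ✓ (all of [5,8])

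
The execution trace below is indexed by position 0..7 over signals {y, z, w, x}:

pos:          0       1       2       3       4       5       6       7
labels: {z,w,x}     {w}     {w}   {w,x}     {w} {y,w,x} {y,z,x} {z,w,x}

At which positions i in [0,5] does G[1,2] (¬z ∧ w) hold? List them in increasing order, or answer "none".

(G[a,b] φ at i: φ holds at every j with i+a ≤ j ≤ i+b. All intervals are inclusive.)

Evaluate at each i in [0,5]:
  i=0: ✓ (all of [1,2])
  i=1: ✓ (all of [2,3])
  i=2: ✓ (all of [3,4])
  i=3: ✓ (all of [4,5])
  i=4: ✗ (fails at j=6)
  i=5: ✗ (fails at j=6)

0, 1, 2, 3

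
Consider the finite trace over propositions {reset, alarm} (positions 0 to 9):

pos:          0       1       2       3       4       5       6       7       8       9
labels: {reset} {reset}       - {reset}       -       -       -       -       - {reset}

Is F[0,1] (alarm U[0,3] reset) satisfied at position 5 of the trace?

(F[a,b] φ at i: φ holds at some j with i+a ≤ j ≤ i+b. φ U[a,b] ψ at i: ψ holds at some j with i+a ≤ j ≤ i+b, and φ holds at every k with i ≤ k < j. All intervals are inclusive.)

Does not hold

Check (alarm U[0,3] reset) at each j in [5,6]:
  j=5: fails
  j=6: fails
No position in the window satisfies it → formula fails.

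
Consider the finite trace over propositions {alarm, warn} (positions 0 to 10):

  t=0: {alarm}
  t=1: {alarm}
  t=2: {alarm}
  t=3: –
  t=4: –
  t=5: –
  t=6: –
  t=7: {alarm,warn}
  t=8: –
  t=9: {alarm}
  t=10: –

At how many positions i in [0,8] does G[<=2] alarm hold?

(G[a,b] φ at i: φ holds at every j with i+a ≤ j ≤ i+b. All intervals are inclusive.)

1

Evaluate at each i in [0,8]:
  i=0: ✓ (all of [0,2])
  i=1: ✗ (fails at j=3)
  i=2: ✗ (fails at j=3)
  i=3: ✗ (fails at j=3)
  i=4: ✗ (fails at j=4)
  i=5: ✗ (fails at j=5)
  i=6: ✗ (fails at j=6)
  i=7: ✗ (fails at j=8)
  i=8: ✗ (fails at j=8)
Positions where it holds: {0} → 1.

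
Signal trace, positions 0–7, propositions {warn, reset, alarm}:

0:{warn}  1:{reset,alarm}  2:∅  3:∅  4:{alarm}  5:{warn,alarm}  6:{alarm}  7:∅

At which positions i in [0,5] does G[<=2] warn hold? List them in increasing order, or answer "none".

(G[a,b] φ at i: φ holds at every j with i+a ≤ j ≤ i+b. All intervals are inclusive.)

none

Evaluate at each i in [0,5]:
  i=0: ✗ (fails at j=1)
  i=1: ✗ (fails at j=1)
  i=2: ✗ (fails at j=2)
  i=3: ✗ (fails at j=3)
  i=4: ✗ (fails at j=4)
  i=5: ✗ (fails at j=6)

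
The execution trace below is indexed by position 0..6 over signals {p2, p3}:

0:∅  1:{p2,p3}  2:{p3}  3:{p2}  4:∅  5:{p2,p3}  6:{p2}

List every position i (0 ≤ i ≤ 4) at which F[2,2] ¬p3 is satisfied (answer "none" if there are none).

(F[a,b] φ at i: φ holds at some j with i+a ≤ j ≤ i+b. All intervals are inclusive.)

Evaluate at each i in [0,4]:
  i=0: ✗ (none in [2,2])
  i=1: ✓ (witness j=3)
  i=2: ✓ (witness j=4)
  i=3: ✗ (none in [5,5])
  i=4: ✓ (witness j=6)

1, 2, 4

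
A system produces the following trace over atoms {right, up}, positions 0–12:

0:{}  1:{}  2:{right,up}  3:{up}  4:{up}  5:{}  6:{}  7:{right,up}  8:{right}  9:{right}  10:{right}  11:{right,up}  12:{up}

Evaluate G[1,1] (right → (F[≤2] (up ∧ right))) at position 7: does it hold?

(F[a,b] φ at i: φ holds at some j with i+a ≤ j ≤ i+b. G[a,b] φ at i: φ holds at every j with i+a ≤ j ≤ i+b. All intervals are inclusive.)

False

Check (right → (F[≤2] (up ∧ right))) at every j in [8,8]:
  j=8: antecedent true; consequent fails (none in [8,10]) → ✗
Fails at j=8 → formula fails.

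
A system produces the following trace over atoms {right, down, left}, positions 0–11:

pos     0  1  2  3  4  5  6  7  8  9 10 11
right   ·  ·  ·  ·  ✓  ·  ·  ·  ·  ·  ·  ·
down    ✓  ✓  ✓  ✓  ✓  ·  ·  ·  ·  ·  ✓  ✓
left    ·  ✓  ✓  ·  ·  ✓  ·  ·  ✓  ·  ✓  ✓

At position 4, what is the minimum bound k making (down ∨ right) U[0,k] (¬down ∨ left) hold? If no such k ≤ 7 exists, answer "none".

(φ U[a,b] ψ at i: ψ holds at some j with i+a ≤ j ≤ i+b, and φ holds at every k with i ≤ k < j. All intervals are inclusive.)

1

Need earliest j ≥ 4 with (¬down ∨ left), and (down ∨ right) at every k in [4,j-1].
  j=4: rhs fails.
  j=5: rhs holds; lhs holds on [4,4]. k = 1.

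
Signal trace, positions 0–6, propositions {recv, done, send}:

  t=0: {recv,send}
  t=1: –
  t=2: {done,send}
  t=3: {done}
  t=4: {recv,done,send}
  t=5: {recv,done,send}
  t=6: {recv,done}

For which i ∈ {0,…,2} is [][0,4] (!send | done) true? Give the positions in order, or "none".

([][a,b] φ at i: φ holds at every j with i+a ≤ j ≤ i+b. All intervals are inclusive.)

1, 2

Evaluate at each i in [0,2]:
  i=0: ✗ (fails at j=0)
  i=1: ✓ (all of [1,5])
  i=2: ✓ (all of [2,6])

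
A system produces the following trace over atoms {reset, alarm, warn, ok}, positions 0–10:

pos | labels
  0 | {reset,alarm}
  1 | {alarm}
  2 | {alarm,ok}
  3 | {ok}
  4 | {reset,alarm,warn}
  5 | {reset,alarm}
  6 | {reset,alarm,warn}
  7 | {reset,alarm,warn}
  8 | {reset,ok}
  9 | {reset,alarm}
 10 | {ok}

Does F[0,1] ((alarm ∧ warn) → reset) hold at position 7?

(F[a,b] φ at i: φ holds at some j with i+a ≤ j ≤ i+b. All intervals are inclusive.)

Holds

Check ((alarm ∧ warn) → reset) at each j in [7,8]:
  j=7: true
  j=8: true
Found at j=7 → formula holds.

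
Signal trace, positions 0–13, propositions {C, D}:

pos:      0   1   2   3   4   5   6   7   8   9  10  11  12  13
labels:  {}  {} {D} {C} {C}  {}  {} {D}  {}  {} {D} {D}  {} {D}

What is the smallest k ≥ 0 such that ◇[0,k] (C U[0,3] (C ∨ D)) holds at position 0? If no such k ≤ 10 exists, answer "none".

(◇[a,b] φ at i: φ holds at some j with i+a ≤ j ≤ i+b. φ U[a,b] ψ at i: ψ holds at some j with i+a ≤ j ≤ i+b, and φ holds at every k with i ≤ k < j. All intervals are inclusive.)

2

Scan j = 0,1,… for (C U[0,3] (C ∨ D)):
  j=0: fails
  j=1: fails
  j=2: holds
First hit at j=2, so smallest k = 2-0 = 2.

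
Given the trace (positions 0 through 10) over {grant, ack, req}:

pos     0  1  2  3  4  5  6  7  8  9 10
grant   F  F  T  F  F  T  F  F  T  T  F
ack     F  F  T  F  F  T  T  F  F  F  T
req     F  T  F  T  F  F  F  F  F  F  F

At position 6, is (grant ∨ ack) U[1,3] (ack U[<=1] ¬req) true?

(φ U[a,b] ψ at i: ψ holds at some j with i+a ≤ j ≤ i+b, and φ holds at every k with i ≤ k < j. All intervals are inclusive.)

True

Need some j in [7,9] with (ack U[<=1] ¬req), and (grant ∨ ack) at every k in [6,j-1].
  j=7: (ack U[<=1] ¬req) holds; (grant ∨ ack) holds at every k in [6,6] → satisfied.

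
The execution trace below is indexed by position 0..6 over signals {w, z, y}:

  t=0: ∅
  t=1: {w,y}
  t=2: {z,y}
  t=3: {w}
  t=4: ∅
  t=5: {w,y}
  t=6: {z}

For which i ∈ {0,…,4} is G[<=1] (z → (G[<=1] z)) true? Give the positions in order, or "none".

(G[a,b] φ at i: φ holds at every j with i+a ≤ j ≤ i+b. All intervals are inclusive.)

Evaluate at each i in [0,4]:
  i=0: ✓ (all of [0,1])
  i=1: ✗ (fails at j=2)
  i=2: ✗ (fails at j=2)
  i=3: ✓ (all of [3,4])
  i=4: ✓ (all of [4,5])

0, 3, 4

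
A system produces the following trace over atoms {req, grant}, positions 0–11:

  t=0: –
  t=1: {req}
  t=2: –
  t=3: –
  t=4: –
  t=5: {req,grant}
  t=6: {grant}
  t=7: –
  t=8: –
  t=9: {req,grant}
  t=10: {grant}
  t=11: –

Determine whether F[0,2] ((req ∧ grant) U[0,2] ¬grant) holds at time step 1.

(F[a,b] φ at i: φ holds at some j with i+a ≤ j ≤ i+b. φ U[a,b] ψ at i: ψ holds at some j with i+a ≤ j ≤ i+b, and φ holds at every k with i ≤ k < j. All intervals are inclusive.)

Check ((req ∧ grant) U[0,2] ¬grant) at each j in [1,3]:
  j=1: holds
  j=2: holds
  j=3: holds
Found at j=1 → formula holds.

True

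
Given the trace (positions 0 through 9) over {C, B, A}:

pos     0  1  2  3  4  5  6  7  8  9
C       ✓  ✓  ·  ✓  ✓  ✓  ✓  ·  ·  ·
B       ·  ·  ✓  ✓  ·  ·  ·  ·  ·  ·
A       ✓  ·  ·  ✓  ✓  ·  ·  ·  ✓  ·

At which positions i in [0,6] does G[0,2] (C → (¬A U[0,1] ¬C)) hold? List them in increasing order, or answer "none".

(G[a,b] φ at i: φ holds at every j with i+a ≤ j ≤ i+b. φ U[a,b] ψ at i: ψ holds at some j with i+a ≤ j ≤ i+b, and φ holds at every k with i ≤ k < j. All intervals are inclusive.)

Evaluate at each i in [0,6]:
  i=0: ✗ (fails at j=0)
  i=1: ✗ (fails at j=3)
  i=2: ✗ (fails at j=3)
  i=3: ✗ (fails at j=3)
  i=4: ✗ (fails at j=4)
  i=5: ✗ (fails at j=5)
  i=6: ✓ (all of [6,8])

6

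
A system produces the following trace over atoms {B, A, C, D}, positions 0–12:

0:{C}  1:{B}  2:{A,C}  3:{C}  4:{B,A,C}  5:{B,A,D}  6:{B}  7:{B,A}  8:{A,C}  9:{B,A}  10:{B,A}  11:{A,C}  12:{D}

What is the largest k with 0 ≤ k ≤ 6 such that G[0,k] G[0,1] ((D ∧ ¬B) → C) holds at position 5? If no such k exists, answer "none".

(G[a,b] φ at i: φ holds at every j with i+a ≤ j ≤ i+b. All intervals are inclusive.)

5

G[0,1] ((D ∧ ¬B) → C) must hold from j=5 onward; find where it first fails.
  j=5: holds
  j=6: holds
  j=7: holds
  j=8: holds
  j=9: holds
  j=10: holds
  j=11: fails
Holds on [5,10], so largest k = 5.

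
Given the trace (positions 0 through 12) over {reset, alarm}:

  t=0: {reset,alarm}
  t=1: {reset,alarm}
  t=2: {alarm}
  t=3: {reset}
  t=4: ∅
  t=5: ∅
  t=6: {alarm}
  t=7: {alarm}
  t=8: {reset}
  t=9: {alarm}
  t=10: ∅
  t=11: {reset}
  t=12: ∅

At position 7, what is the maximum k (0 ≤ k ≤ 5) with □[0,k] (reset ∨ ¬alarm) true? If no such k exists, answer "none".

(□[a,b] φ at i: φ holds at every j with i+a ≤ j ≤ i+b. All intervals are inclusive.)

(reset ∨ ¬alarm) must hold from j=7 onward; find where it first fails.
  j=7: fails → no k works.

none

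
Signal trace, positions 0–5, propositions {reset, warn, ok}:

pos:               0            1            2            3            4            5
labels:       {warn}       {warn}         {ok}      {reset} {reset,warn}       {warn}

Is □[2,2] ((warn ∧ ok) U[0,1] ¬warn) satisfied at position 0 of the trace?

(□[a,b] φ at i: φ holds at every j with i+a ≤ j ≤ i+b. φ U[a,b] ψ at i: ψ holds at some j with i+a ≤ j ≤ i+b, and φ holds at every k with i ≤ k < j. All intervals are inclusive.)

Check ((warn ∧ ok) U[0,1] ¬warn) at every j in [2,2]:
  j=2: holds
All positions satisfy it → formula holds.

Yes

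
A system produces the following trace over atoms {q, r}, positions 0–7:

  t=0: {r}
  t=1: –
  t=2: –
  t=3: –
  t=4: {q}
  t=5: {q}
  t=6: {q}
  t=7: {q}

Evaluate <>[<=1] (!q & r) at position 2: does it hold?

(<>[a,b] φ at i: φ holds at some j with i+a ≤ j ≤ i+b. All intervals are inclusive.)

Does not hold

Check (!q & r) at each j in [2,3]:
  j=2: false
  j=3: false
No position in the window satisfies it → formula fails.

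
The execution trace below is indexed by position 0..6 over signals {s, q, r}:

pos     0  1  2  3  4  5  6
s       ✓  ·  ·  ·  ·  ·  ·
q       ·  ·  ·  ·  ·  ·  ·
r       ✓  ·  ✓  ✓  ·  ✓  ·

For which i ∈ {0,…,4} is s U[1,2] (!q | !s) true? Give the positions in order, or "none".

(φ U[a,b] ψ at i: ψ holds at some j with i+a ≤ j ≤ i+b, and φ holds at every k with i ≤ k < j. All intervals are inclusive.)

0

Evaluate at each i in [0,4]:
  i=0: ✓ (rhs at j=1; lhs holds on [0,0])
  i=1: ✗ (lhs fails at k=1 before rhs at j=2)
  i=2: ✗ (lhs fails at k=2 before rhs at j=3)
  i=3: ✗ (lhs fails at k=3 before rhs at j=4)
  i=4: ✗ (lhs fails at k=4 before rhs at j=5)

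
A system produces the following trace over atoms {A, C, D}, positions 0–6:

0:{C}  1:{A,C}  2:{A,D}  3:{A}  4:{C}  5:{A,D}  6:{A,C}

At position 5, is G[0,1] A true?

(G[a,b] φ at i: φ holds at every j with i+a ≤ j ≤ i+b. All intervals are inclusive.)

Check A at every j in [5,6]:
  j=5: true
  j=6: true
All positions satisfy it → formula holds.

Holds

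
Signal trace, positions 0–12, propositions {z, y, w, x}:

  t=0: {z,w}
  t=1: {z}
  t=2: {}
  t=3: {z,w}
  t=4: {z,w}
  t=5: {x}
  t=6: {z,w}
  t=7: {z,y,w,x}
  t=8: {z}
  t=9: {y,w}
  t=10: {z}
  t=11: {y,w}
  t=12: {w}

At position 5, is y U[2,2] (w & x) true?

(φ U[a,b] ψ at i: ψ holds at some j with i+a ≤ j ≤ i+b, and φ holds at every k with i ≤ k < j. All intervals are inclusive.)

Need some j in [7,7] with (w & x), and y at every k in [5,j-1].
  j=7: (w & x) holds, but y fails at k=5 → not this j.
No j in the window works → until fails.

Does not hold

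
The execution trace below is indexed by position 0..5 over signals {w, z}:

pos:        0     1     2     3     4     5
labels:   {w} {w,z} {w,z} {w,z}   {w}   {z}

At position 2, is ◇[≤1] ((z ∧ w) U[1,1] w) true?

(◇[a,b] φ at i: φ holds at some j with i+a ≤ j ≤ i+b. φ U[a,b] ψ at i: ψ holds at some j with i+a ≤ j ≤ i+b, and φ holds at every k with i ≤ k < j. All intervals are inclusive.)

Yes

Check ((z ∧ w) U[1,1] w) at each j in [2,3]:
  j=2: holds
  j=3: holds
Found at j=2 → formula holds.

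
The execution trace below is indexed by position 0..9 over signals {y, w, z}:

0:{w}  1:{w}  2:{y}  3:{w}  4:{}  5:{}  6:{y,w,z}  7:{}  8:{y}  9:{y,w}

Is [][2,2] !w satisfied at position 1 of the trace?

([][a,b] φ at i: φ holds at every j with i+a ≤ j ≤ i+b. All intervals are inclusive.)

Does not hold

Check !w at every j in [3,3]:
  j=3: false
Fails at j=3 → formula fails.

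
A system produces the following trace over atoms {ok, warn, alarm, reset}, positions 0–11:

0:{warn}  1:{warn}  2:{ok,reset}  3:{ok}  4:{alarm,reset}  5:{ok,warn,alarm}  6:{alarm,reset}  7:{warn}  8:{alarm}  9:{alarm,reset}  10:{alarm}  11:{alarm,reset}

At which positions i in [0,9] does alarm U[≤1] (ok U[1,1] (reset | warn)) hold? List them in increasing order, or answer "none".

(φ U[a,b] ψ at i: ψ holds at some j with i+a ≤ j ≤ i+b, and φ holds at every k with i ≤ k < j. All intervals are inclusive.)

3, 4, 5

Evaluate at each i in [0,9]:
  i=0: ✗ (no rhs in [0,1])
  i=1: ✗ (no rhs in [1,2])
  i=2: ✗ (lhs fails at k=2 before rhs at j=3)
  i=3: ✓ (rhs at j=3)
  i=4: ✓ (rhs at j=5; lhs holds on [4,4])
  i=5: ✓ (rhs at j=5)
  i=6: ✗ (no rhs in [6,7])
  i=7: ✗ (no rhs in [7,8])
  i=8: ✗ (no rhs in [8,9])
  i=9: ✗ (no rhs in [9,10])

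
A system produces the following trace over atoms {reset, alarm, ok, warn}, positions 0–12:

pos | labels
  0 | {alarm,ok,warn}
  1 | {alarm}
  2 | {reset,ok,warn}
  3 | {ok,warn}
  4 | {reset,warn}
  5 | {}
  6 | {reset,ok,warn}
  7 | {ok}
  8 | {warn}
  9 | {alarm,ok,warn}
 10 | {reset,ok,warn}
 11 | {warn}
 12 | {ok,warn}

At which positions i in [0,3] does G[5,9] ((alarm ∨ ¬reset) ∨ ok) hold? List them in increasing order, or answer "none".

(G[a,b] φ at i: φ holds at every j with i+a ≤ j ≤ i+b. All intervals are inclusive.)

Evaluate at each i in [0,3]:
  i=0: ✓ (all of [5,9])
  i=1: ✓ (all of [6,10])
  i=2: ✓ (all of [7,11])
  i=3: ✓ (all of [8,12])

0, 1, 2, 3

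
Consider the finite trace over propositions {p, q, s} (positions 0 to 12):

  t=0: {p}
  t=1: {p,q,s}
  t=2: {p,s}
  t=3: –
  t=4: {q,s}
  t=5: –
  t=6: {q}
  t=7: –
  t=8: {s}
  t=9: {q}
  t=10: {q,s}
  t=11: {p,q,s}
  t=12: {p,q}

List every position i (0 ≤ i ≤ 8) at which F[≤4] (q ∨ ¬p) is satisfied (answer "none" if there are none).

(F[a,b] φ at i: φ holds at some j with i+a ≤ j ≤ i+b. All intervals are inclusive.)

0, 1, 2, 3, 4, 5, 6, 7, 8

Evaluate at each i in [0,8]:
  i=0: ✓ (witness j=1)
  i=1: ✓ (witness j=1)
  i=2: ✓ (witness j=3)
  i=3: ✓ (witness j=3)
  i=4: ✓ (witness j=4)
  i=5: ✓ (witness j=5)
  i=6: ✓ (witness j=6)
  i=7: ✓ (witness j=7)
  i=8: ✓ (witness j=8)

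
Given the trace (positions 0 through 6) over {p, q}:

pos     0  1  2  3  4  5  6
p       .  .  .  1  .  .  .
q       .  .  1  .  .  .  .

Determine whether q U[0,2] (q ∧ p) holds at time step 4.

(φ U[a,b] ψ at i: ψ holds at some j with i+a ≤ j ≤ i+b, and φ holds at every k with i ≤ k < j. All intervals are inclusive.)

Need some j in [4,6] with (q ∧ p), and q at every k in [4,j-1].
  j=4: (q ∧ p) false.
  j=5: (q ∧ p) false.
  j=6: (q ∧ p) false.
No j in the window works → until fails.

No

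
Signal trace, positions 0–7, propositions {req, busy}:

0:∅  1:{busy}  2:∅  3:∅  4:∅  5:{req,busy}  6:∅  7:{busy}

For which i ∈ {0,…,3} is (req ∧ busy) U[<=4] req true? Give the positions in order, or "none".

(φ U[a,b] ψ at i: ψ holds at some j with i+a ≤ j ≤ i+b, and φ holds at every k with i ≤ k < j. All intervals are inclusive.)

Evaluate at each i in [0,3]:
  i=0: ✗ (no rhs in [0,4])
  i=1: ✗ (lhs fails at k=1 before rhs at j=5)
  i=2: ✗ (lhs fails at k=2 before rhs at j=5)
  i=3: ✗ (lhs fails at k=3 before rhs at j=5)

none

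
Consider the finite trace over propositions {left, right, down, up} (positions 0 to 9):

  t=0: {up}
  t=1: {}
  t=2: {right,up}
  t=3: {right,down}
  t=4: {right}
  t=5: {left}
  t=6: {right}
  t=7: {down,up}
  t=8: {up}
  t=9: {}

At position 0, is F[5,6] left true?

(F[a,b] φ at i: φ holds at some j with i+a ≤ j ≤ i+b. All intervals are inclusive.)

True

Check left at each j in [5,6]:
  j=5: true
  j=6: false
Found at j=5 → formula holds.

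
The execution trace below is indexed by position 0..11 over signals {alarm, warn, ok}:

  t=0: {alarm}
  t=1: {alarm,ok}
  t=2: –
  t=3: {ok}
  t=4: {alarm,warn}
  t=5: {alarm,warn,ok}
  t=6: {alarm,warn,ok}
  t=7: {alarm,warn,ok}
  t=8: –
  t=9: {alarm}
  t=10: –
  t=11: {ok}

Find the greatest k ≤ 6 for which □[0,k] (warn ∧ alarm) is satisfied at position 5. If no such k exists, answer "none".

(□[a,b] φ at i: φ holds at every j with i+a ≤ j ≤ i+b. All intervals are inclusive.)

2

(warn ∧ alarm) must hold from j=5 onward; find where it first fails.
  j=5: holds
  j=6: holds
  j=7: holds
  j=8: fails
Holds on [5,7], so largest k = 2.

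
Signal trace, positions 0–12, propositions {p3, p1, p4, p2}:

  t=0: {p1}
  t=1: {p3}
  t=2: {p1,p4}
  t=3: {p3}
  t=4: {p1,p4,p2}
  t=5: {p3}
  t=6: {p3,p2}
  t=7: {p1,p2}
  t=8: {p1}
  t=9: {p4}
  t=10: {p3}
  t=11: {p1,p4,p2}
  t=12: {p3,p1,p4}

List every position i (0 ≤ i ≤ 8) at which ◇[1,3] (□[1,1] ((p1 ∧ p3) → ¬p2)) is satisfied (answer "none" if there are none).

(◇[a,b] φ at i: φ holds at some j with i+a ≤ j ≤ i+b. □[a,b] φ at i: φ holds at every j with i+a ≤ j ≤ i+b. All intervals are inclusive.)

Evaluate at each i in [0,8]:
  i=0: ✓ (witness j=1)
  i=1: ✓ (witness j=2)
  i=2: ✓ (witness j=3)
  i=3: ✓ (witness j=4)
  i=4: ✓ (witness j=5)
  i=5: ✓ (witness j=6)
  i=6: ✓ (witness j=7)
  i=7: ✓ (witness j=8)
  i=8: ✓ (witness j=9)

0, 1, 2, 3, 4, 5, 6, 7, 8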